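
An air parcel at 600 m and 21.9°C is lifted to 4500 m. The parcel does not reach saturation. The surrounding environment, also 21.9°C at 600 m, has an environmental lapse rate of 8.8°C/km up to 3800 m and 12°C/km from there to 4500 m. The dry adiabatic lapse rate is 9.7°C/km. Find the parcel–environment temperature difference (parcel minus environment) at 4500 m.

-1.27°C (parcel cooler than environment)

Parcel:
  600–4500 m, dry: Δz = 3.9 km ⇒ ΔT = -37.83°C; T = -15.93°C
Environment:
  600–3800 m, environment, lower layer: Δz = 3.2 km ⇒ ΔT = -28.16°C; T = -6.26°C
  3800–4500 m, environment, upper layer: Δz = 0.7 km ⇒ ΔT = -8.4°C; T = -14.66°C
T_parcel − T_env = -15.93 − (-14.66) = -1.27°C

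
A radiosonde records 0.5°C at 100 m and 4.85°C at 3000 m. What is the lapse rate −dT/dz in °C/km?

Γ = −ΔT/Δz = (0.5 − 4.85) / (3000 − 100) m
  = -4.35°C / 2.9 km = -1.5°C/km

-1.5°C/km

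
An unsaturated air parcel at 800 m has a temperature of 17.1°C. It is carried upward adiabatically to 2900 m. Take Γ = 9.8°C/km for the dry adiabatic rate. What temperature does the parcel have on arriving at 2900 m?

-3.48°C

800 → 2900 m (dry adiabatic, 9.8°C/km): ΔT = -9.8 × 2.1 = -20.58°C → T = -3.48°C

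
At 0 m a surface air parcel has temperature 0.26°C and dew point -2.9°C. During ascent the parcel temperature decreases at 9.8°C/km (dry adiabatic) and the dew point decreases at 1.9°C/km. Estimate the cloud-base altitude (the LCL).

400 m

T and T_d converge at 9.8 − 1.9 = 7.9°C per km
Height above start = (0.26 − (-2.9)) / 7.9 = 0.4 km
LCL altitude = 0 m + 400 m = 400 m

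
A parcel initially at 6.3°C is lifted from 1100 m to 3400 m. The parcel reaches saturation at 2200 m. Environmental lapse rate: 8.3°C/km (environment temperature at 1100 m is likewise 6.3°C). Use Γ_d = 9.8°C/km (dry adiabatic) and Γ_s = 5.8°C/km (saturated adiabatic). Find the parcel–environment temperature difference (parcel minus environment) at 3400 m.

+1.35°C (parcel warmer than environment)

Parcel:
  1100–2200 m, dry: Δz = 1.1 km ⇒ ΔT = -10.78°C; T = -4.48°C
  2200–3400 m, saturated: Δz = 1.2 km ⇒ ΔT = -6.96°C; T = -11.44°C
Environment:
  1100–3400 m, environment: Δz = 2.3 km ⇒ ΔT = -19.09°C; T = -12.79°C
T_parcel − T_env = -11.44 − (-12.79) = +1.35°C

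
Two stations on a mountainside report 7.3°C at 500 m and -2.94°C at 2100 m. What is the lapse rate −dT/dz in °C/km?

6.4°C/km

Γ = −ΔT/Δz = (7.3 − (-2.94)) / (2100 − 500) m
  = 10.24°C / 1.6 km = 6.4°C/km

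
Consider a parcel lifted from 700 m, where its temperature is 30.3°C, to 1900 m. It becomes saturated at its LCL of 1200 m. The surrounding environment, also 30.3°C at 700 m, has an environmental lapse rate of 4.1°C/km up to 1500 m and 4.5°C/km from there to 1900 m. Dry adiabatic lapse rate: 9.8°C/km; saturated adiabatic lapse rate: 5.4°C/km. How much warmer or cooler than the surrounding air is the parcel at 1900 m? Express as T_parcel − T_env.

Parcel:
  Dry to 1200 m: -9.8 × 0.5 km = -4.9°C, so T = 25.4°C.
  Saturated to 1900 m: -5.4 × 0.7 km = -3.78°C, so T = 21.62°C.
Environment:
  Environment, lower layer to 1500 m: -4.1 × 0.8 km = -3.28°C, so T = 27.02°C.
  Environment, upper layer to 1900 m: -4.5 × 0.4 km = -1.8°C, so T = 25.22°C.
T_parcel − T_env = 21.62 − 25.22 = -3.6°C

-3.6°C (parcel cooler than environment)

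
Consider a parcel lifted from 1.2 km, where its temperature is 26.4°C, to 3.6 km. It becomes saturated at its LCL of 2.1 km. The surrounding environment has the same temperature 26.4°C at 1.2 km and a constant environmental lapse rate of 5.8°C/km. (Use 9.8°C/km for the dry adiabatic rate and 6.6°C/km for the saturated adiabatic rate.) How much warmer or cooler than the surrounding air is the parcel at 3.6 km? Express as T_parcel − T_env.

-4.8°C (parcel cooler than environment)

Parcel:
  From 1200 m to 2100 m (dry): cools by 9.8 × 0.9 = 8.82°C, giving 17.58°C.
  From 2100 m to 3600 m (saturated): cools by 6.6 × 1.5 = 9.9°C, giving 7.68°C.
Environment:
  From 1200 m to 3600 m (environment): cools by 5.8 × 2.4 = 13.92°C, giving 12.48°C.
T_parcel − T_env = 7.68 − 12.48 = -4.8°C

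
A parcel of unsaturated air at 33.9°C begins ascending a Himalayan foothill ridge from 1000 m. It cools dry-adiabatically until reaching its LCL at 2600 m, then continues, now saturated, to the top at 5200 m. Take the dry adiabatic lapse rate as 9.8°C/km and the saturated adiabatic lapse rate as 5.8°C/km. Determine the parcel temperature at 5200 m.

3.14°C

From 1000 m to 2600 m (dry): cools by 9.8 × 1.6 = 15.68°C, giving 18.22°C.
From 2600 m to 5200 m (saturated): cools by 5.8 × 2.6 = 15.08°C, giving 3.14°C.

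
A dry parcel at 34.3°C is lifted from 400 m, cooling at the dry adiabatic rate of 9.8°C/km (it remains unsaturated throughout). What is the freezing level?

Height above start = (34.3 − 0) / 9.8 = 3.5 km
Altitude = 400 m + 3500 m = 3900 m

3900 m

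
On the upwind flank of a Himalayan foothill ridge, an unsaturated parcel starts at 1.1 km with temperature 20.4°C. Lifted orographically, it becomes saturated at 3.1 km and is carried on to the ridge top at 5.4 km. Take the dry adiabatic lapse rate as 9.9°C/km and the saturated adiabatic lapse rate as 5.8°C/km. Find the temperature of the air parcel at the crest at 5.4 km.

-12.74°C

1100–3100 m, dry: Δz = 2 km ⇒ ΔT = -19.8°C; T = 0.6°C
3100–5400 m, saturated: Δz = 2.3 km ⇒ ΔT = -13.34°C; T = -12.74°C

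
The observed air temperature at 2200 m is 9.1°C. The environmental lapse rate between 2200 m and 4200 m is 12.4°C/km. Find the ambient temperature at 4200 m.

-15.7°C

2200–4200 m, environmental: Δz = 2 km ⇒ ΔT = -24.8°C; T = -15.7°C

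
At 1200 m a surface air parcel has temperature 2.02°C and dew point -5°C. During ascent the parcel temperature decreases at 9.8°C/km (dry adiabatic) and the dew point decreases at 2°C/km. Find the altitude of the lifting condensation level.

2100 m

T and T_d converge at 9.8 − 2 = 7.8°C per km
Height above start = (2.02 − (-5)) / 7.8 = 0.9 km
LCL altitude = 1200 m + 900 m = 2100 m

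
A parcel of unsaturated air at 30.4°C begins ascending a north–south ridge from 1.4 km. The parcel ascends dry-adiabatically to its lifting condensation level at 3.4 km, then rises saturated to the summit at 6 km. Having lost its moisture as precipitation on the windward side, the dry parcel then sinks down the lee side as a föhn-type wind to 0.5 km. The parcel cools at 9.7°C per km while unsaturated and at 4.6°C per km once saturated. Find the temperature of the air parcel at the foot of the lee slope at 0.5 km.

52.39°C

From 1400 m to 3400 m (dry): cools by 9.7 × 2 = 19.4°C, giving 11°C.
From 3400 m to 6000 m (saturated): cools by 4.6 × 2.6 = 11.96°C, giving -0.96°C.
From 6000 m to 500 m (dry descent): warms by 9.7 × 5.5 = 53.35°C, giving 52.39°C.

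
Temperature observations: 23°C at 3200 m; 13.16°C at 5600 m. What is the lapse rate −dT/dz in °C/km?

4.1°C/km

Γ = −ΔT/Δz = (23 − 13.16) / (5600 − 3200) m
  = 9.84°C / 2.4 km = 4.1°C/km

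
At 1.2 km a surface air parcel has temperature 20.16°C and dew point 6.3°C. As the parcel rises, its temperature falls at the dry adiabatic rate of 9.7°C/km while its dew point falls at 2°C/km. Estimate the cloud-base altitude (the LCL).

3 km

T and T_d converge at 9.7 − 2 = 7.7°C per km
Height above start = (20.16 − 6.3) / 7.7 = 1.8 km
LCL altitude = 1200 m + 1800 m = 3000 m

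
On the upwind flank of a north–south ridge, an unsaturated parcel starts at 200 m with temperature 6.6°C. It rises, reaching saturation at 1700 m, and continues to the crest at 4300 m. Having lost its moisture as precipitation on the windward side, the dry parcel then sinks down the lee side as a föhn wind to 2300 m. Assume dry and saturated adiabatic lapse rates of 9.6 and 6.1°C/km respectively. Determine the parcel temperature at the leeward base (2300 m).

From 200 m to 1700 m (dry): cools by 9.6 × 1.5 = 14.4°C, giving -7.8°C.
From 1700 m to 4300 m (saturated): cools by 6.1 × 2.6 = 15.86°C, giving -23.66°C.
From 4300 m to 2300 m (dry descent): warms by 9.6 × 2 = 19.2°C, giving -4.46°C.

-4.46°C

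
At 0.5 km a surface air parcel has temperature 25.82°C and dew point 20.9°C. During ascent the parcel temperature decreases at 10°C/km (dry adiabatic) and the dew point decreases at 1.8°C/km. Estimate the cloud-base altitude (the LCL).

1.1 km

T and T_d converge at 10 − 1.8 = 8.2°C per km
Height above start = (25.82 − 20.9) / 8.2 = 0.6 km
LCL altitude = 500 m + 600 m = 1100 m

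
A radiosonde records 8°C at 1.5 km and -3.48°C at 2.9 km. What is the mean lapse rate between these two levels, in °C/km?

8.2°C/km

Γ = −ΔT/Δz = (8 − (-3.48)) / (2900 − 1500) m
  = 11.48°C / 1.4 km = 8.2°C/km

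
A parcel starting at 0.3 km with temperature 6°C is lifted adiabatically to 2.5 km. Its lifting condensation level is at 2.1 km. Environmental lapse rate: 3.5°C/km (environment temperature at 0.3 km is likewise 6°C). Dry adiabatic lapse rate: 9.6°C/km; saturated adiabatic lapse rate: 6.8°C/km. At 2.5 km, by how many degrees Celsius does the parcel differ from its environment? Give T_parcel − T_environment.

-12.3°C (parcel cooler than environment)

Parcel:
  Dry to 2100 m: -9.6 × 1.8 km = -17.28°C, so T = -11.28°C.
  Saturated to 2500 m: -6.8 × 0.4 km = -2.72°C, so T = -14°C.
Environment:
  Environment to 2500 m: -3.5 × 2.2 km = -7.7°C, so T = -1.7°C.
T_parcel − T_env = -14 − (-1.7) = -12.3°C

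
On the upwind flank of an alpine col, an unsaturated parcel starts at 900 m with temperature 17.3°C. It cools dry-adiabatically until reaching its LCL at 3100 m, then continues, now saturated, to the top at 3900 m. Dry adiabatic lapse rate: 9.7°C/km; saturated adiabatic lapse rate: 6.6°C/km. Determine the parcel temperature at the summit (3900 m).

-9.32°C

Dry to 3100 m: -9.7 × 2.2 km = -21.34°C, so T = -4.04°C.
Saturated to 3900 m: -6.6 × 0.8 km = -5.28°C, so T = -9.32°C.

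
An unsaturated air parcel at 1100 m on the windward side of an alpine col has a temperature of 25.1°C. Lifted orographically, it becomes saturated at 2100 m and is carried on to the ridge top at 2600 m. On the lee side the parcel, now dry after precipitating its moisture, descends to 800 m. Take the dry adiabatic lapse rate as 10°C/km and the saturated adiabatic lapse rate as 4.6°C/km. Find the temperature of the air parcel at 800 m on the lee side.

30.8°C

From 1100 m to 2100 m (dry): cools by 10 × 1 = 10°C, giving 15.1°C.
From 2100 m to 2600 m (saturated): cools by 4.6 × 0.5 = 2.3°C, giving 12.8°C.
From 2600 m to 800 m (dry descent): warms by 10 × 1.8 = 18°C, giving 30.8°C.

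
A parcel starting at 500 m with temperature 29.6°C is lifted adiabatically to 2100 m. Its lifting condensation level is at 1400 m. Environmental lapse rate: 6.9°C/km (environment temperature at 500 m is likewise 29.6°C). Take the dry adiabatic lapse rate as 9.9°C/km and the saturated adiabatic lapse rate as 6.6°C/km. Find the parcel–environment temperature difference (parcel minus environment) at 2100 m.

Parcel:
  From 500 m to 1400 m (dry): cools by 9.9 × 0.9 = 8.91°C, giving 20.69°C.
  From 1400 m to 2100 m (saturated): cools by 6.6 × 0.7 = 4.62°C, giving 16.07°C.
Environment:
  From 500 m to 2100 m (environment): cools by 6.9 × 1.6 = 11.04°C, giving 18.56°C.
T_parcel − T_env = 16.07 − 18.56 = -2.49°C

-2.49°C (parcel cooler than environment)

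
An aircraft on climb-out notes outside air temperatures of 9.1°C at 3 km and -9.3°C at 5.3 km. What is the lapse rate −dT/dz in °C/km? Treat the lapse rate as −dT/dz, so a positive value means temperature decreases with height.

8°C/km

Γ = −ΔT/Δz = (9.1 − (-9.3)) / (5300 − 3000) m
  = 18.4°C / 2.3 km = 8°C/km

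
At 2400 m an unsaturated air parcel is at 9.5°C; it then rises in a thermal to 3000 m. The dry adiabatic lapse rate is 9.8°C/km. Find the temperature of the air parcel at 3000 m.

Dry adiabatic to 3000 m: -9.8 × 0.6 km = -5.88°C, so T = 3.62°C.

3.62°C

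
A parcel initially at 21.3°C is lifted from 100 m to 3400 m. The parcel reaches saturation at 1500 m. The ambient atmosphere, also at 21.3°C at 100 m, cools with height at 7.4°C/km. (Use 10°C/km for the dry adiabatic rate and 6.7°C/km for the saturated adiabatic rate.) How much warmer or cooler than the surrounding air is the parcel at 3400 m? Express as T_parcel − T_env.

Parcel:
  100 → 1500 m (dry, 10°C/km): ΔT = -10 × 1.4 = -14°C → T = 7.3°C
  1500 → 3400 m (saturated, 6.7°C/km): ΔT = -6.7 × 1.9 = -12.73°C → T = -5.43°C
Environment:
  100 → 3400 m (environment, 7.4°C/km): ΔT = -7.4 × 3.3 = -24.42°C → T = -3.12°C
T_parcel − T_env = -5.43 − (-3.12) = -2.31°C

-2.31°C (parcel cooler than environment)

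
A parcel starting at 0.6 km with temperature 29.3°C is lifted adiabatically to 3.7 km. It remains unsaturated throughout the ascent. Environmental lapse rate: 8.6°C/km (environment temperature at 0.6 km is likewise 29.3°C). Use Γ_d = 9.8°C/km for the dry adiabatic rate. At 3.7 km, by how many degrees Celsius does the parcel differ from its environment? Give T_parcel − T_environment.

Parcel:
  600–3700 m, dry: Δz = 3.1 km ⇒ ΔT = -30.38°C; T = -1.08°C
Environment:
  600–3700 m, environment: Δz = 3.1 km ⇒ ΔT = -26.66°C; T = 2.64°C
T_parcel − T_env = -1.08 − 2.64 = -3.72°C

-3.72°C (parcel cooler than environment)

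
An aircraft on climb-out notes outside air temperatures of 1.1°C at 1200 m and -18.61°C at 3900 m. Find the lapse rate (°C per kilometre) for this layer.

7.3°C/km

Γ = −ΔT/Δz = (1.1 − (-18.61)) / (3900 − 1200) m
  = 19.71°C / 2.7 km = 7.3°C/km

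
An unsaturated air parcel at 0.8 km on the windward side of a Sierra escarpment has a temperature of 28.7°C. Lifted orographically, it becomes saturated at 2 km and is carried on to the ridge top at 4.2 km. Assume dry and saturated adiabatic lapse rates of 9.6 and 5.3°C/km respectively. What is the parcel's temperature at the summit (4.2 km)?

800 → 2000 m (dry, 9.6°C/km): ΔT = -9.6 × 1.2 = -11.52°C → T = 17.18°C
2000 → 4200 m (saturated, 5.3°C/km): ΔT = -5.3 × 2.2 = -11.66°C → T = 5.52°C

5.52°C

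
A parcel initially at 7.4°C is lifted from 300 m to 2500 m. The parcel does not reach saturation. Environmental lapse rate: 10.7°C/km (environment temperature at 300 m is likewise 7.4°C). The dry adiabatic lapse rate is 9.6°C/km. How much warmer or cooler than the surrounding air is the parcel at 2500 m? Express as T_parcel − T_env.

+2.42°C (parcel warmer than environment)

Parcel:
  300–2500 m, dry: Δz = 2.2 km ⇒ ΔT = -21.12°C; T = -13.72°C
Environment:
  300–2500 m, environment: Δz = 2.2 km ⇒ ΔT = -23.54°C; T = -16.14°C
T_parcel − T_env = -13.72 − (-16.14) = +2.42°C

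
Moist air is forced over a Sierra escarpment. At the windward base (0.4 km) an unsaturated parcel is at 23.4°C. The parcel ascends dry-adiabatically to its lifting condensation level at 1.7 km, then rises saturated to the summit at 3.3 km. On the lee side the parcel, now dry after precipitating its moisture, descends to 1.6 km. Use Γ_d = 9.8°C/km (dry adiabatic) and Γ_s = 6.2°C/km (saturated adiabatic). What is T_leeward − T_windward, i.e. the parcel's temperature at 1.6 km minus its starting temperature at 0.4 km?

-6°C

400–1700 m, dry: Δz = 1.3 km ⇒ ΔT = -12.74°C; T = 10.66°C
1700–3300 m, saturated: Δz = 1.6 km ⇒ ΔT = -9.92°C; T = 0.74°C
3300–1600 m, dry descent: Δz = 1.7 km ⇒ ΔT = +16.66°C; T = 17.4°C
Net change vs windward start: 17.4 − 23.4 = -6°C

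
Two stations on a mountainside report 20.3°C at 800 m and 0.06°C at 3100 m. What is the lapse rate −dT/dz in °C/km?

8.8°C/km

Γ = −ΔT/Δz = (20.3 − 0.06) / (3100 − 800) m
  = 20.24°C / 2.3 km = 8.8°C/km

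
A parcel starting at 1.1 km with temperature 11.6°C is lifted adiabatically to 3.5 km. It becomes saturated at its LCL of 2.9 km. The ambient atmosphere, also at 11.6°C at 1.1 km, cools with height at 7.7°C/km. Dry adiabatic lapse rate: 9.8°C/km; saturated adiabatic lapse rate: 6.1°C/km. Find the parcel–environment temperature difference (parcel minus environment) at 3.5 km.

Parcel:
  1100 → 2900 m (dry, 9.8°C/km): ΔT = -9.8 × 1.8 = -17.64°C → T = -6.04°C
  2900 → 3500 m (saturated, 6.1°C/km): ΔT = -6.1 × 0.6 = -3.66°C → T = -9.7°C
Environment:
  1100 → 3500 m (environment, 7.7°C/km): ΔT = -7.7 × 2.4 = -18.48°C → T = -6.88°C
T_parcel − T_env = -9.7 − (-6.88) = -2.82°C

-2.82°C (parcel cooler than environment)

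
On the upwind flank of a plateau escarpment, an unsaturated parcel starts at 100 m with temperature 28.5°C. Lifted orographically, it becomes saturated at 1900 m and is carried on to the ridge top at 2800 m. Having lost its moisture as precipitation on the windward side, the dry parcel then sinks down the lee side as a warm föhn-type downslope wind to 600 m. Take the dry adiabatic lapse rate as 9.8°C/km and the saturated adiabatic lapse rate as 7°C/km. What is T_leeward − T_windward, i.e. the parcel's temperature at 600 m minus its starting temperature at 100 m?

-2.38°C

Dry to 1900 m: -9.8 × 1.8 km = -17.64°C, so T = 10.86°C.
Saturated to 2800 m: -7 × 0.9 km = -6.3°C, so T = 4.56°C.
Dry descent to 600 m: +9.8 × 2.2 km = +21.56°C, so T = 26.12°C.
Net change vs windward start: 26.12 − 28.5 = -2.38°C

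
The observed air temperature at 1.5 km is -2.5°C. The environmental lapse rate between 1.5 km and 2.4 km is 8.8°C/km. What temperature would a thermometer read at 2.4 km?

From 1500 m to 2400 m (environmental): cools by 8.8 × 0.9 = 7.92°C, giving -10.42°C.

-10.42°C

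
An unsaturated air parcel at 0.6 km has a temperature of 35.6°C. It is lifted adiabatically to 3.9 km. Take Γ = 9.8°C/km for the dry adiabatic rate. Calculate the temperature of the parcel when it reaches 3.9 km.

Dry adiabatic to 3900 m: -9.8 × 3.3 km = -32.34°C, so T = 3.26°C.

3.26°C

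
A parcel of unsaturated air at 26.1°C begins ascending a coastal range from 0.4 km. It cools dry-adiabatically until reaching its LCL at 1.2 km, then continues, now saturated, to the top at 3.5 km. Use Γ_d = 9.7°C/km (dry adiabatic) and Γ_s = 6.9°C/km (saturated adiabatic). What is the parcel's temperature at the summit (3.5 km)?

400 → 1200 m (dry, 9.7°C/km): ΔT = -9.7 × 0.8 = -7.76°C → T = 18.34°C
1200 → 3500 m (saturated, 6.9°C/km): ΔT = -6.9 × 2.3 = -15.87°C → T = 2.47°C

2.47°C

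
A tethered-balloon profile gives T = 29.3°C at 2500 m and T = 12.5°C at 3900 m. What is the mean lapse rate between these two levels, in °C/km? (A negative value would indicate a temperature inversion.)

12°C/km

Γ = −ΔT/Δz = (29.3 − 12.5) / (3900 − 2500) m
  = 16.8°C / 1.4 km = 12°C/km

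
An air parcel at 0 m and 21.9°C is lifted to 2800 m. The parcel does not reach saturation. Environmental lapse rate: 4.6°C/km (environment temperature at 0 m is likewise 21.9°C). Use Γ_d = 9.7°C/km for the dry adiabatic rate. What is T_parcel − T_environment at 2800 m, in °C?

Parcel:
  0 → 2800 m (dry, 9.7°C/km): ΔT = -9.7 × 2.8 = -27.16°C → T = -5.26°C
Environment:
  0 → 2800 m (environment, 4.6°C/km): ΔT = -4.6 × 2.8 = -12.88°C → T = 9.02°C
T_parcel − T_env = -5.26 − 9.02 = -14.28°C

-14.28°C (parcel cooler than environment)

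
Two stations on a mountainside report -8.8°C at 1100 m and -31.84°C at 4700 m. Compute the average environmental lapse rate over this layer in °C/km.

6.4°C/km

Γ = −ΔT/Δz = (-8.8 − (-31.84)) / (4700 − 1100) m
  = 23.04°C / 3.6 km = 6.4°C/km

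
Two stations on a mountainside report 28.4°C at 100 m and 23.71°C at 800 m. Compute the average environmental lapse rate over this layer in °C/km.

Γ = −ΔT/Δz = (28.4 − 23.71) / (800 − 100) m
  = 4.69°C / 0.7 km = 6.7°C/km

6.7°C/km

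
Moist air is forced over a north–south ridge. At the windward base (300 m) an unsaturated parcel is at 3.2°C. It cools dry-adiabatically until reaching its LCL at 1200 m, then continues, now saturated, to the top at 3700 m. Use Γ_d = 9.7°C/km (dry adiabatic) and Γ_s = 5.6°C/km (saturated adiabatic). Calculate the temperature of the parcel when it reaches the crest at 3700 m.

-19.53°C

Dry to 1200 m: -9.7 × 0.9 km = -8.73°C, so T = -5.53°C.
Saturated to 3700 m: -5.6 × 2.5 km = -14°C, so T = -19.53°C.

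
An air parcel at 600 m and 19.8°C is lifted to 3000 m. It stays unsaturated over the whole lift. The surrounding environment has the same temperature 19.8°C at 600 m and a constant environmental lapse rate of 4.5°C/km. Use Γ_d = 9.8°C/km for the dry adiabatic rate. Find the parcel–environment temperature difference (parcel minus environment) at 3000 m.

Parcel:
  600–3000 m, dry: Δz = 2.4 km ⇒ ΔT = -23.52°C; T = -3.72°C
Environment:
  600–3000 m, environment: Δz = 2.4 km ⇒ ΔT = -10.8°C; T = 9°C
T_parcel − T_env = -3.72 − 9 = -12.72°C

-12.72°C (parcel cooler than environment)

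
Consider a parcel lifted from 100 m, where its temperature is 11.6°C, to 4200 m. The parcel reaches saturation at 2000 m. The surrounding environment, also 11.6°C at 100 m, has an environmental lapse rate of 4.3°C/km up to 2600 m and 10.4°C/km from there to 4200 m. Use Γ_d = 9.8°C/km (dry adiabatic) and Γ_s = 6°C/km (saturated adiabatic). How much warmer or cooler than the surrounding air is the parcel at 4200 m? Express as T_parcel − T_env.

Parcel:
  100–2000 m, dry: Δz = 1.9 km ⇒ ΔT = -18.62°C; T = -7.02°C
  2000–4200 m, saturated: Δz = 2.2 km ⇒ ΔT = -13.2°C; T = -20.22°C
Environment:
  100–2600 m, environment, lower layer: Δz = 2.5 km ⇒ ΔT = -10.75°C; T = 0.85°C
  2600–4200 m, environment, upper layer: Δz = 1.6 km ⇒ ΔT = -16.64°C; T = -15.79°C
T_parcel − T_env = -20.22 − (-15.79) = -4.43°C

-4.43°C (parcel cooler than environment)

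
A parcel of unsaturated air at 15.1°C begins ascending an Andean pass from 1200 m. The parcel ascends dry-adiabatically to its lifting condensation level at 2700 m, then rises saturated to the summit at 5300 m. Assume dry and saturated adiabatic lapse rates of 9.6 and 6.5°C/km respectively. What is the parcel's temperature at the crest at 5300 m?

From 1200 m to 2700 m (dry): cools by 9.6 × 1.5 = 14.4°C, giving 0.7°C.
From 2700 m to 5300 m (saturated): cools by 6.5 × 2.6 = 16.9°C, giving -16.2°C.

-16.2°C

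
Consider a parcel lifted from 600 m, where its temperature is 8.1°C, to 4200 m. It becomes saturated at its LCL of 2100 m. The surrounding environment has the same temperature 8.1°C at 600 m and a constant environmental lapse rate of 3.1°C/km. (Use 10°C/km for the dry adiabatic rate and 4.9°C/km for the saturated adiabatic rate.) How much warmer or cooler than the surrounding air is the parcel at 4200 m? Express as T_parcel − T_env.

-14.13°C (parcel cooler than environment)

Parcel:
  600 → 2100 m (dry, 10°C/km): ΔT = -10 × 1.5 = -15°C → T = -6.9°C
  2100 → 4200 m (saturated, 4.9°C/km): ΔT = -4.9 × 2.1 = -10.29°C → T = -17.19°C
Environment:
  600 → 4200 m (environment, 3.1°C/km): ΔT = -3.1 × 3.6 = -11.16°C → T = -3.06°C
T_parcel − T_env = -17.19 − (-3.06) = -14.13°C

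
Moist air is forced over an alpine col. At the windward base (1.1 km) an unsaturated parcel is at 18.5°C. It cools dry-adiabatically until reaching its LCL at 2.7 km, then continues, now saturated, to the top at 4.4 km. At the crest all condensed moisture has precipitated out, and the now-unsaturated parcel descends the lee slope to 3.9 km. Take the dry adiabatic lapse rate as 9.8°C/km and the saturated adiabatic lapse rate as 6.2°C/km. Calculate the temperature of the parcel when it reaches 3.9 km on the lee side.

Dry to 2700 m: -9.8 × 1.6 km = -15.68°C, so T = 2.82°C.
Saturated to 4400 m: -6.2 × 1.7 km = -10.54°C, so T = -7.72°C.
Dry descent to 3900 m: +9.8 × 0.5 km = +4.9°C, so T = -2.82°C.

-2.82°C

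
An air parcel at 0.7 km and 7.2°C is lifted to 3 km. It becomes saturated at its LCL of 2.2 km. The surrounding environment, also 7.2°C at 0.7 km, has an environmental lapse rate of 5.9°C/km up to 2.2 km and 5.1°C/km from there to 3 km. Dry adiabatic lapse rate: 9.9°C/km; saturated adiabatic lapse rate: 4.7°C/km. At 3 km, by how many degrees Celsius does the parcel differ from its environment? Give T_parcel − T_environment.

Parcel:
  700–2200 m, dry: Δz = 1.5 km ⇒ ΔT = -14.85°C; T = -7.65°C
  2200–3000 m, saturated: Δz = 0.8 km ⇒ ΔT = -3.76°C; T = -11.41°C
Environment:
  700–2200 m, environment, lower layer: Δz = 1.5 km ⇒ ΔT = -8.85°C; T = -1.65°C
  2200–3000 m, environment, upper layer: Δz = 0.8 km ⇒ ΔT = -4.08°C; T = -5.73°C
T_parcel − T_env = -11.41 − (-5.73) = -5.68°C

-5.68°C (parcel cooler than environment)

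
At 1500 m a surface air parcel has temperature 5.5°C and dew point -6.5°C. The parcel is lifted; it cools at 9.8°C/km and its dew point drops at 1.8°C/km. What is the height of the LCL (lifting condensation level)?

3000 m

T and T_d converge at 9.8 − 1.8 = 8°C per km
Height above start = (5.5 − (-6.5)) / 8 = 1.5 km
LCL altitude = 1500 m + 1500 m = 3000 m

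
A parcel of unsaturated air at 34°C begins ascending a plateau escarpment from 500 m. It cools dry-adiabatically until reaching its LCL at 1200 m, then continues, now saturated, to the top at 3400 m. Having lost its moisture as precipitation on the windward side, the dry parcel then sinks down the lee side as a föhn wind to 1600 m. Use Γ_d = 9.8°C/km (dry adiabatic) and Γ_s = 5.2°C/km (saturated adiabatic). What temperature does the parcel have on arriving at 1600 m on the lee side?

500–1200 m, dry: Δz = 0.7 km ⇒ ΔT = -6.86°C; T = 27.14°C
1200–3400 m, saturated: Δz = 2.2 km ⇒ ΔT = -11.44°C; T = 15.7°C
3400–1600 m, dry descent: Δz = 1.8 km ⇒ ΔT = +17.64°C; T = 33.34°C

33.34°C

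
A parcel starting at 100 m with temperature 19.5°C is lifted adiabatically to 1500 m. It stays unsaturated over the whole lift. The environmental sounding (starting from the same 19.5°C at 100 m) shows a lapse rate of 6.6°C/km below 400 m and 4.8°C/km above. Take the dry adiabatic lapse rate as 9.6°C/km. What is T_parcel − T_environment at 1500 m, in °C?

Parcel:
  100–1500 m, dry: Δz = 1.4 km ⇒ ΔT = -13.44°C; T = 6.06°C
Environment:
  100–400 m, environment, lower layer: Δz = 0.3 km ⇒ ΔT = -1.98°C; T = 17.52°C
  400–1500 m, environment, upper layer: Δz = 1.1 km ⇒ ΔT = -5.28°C; T = 12.24°C
T_parcel − T_env = 6.06 − 12.24 = -6.18°C

-6.18°C (parcel cooler than environment)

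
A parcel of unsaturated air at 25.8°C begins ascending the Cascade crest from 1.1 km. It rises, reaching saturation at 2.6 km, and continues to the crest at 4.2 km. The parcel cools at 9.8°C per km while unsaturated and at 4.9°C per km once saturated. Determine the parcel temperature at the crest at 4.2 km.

3.26°C

From 1100 m to 2600 m (dry): cools by 9.8 × 1.5 = 14.7°C, giving 11.1°C.
From 2600 m to 4200 m (saturated): cools by 4.9 × 1.6 = 7.84°C, giving 3.26°C.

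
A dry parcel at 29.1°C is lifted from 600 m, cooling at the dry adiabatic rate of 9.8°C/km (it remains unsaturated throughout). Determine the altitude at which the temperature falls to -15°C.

Height above start = (29.1 − (-15)) / 9.8 = 4.5 km
Altitude = 600 m + 4500 m = 5100 m

5100 m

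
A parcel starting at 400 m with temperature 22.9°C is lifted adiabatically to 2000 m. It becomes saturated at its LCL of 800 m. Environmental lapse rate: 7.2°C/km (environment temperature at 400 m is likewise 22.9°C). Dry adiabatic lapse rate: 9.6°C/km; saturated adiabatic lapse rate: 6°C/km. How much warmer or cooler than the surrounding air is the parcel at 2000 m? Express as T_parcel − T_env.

Parcel:
  400 → 800 m (dry, 9.6°C/km): ΔT = -9.6 × 0.4 = -3.84°C → T = 19.06°C
  800 → 2000 m (saturated, 6°C/km): ΔT = -6 × 1.2 = -7.2°C → T = 11.86°C
Environment:
  400 → 2000 m (environment, 7.2°C/km): ΔT = -7.2 × 1.6 = -11.52°C → T = 11.38°C
T_parcel − T_env = 11.86 − 11.38 = +0.48°C

+0.48°C (parcel warmer than environment)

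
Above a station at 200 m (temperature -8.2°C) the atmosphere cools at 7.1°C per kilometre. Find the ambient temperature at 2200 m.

-22.4°C

200 → 2200 m (environmental, 7.1°C/km): ΔT = -7.1 × 2 = -14.2°C → T = -22.4°C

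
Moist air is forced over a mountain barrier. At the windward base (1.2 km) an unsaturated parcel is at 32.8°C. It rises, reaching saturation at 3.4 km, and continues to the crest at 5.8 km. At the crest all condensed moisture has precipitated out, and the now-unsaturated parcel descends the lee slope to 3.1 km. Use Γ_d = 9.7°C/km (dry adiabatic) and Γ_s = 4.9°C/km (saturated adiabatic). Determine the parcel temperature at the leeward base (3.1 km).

1200–3400 m, dry: Δz = 2.2 km ⇒ ΔT = -21.34°C; T = 11.46°C
3400–5800 m, saturated: Δz = 2.4 km ⇒ ΔT = -11.76°C; T = -0.3°C
5800–3100 m, dry descent: Δz = 2.7 km ⇒ ΔT = +26.19°C; T = 25.89°C

25.89°C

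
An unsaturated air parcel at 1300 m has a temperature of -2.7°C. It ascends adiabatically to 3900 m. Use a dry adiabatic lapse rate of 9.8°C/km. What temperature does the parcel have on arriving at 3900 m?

1300 → 3900 m (dry adiabatic, 9.8°C/km): ΔT = -9.8 × 2.6 = -25.48°C → T = -28.18°C

-28.18°C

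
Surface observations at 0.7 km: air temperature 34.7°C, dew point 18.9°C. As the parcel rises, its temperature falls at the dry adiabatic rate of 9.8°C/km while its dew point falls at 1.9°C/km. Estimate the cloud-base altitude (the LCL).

T and T_d converge at 9.8 − 1.9 = 7.9°C per km
Height above start = (34.7 − 18.9) / 7.9 = 2 km
LCL altitude = 700 m + 2000 m = 2700 m

2.7 km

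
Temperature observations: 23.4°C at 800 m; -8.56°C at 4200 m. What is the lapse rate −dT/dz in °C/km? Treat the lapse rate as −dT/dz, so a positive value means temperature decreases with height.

9.4°C/km

Γ = −ΔT/Δz = (23.4 − (-8.56)) / (4200 − 800) m
  = 31.96°C / 3.4 km = 9.4°C/km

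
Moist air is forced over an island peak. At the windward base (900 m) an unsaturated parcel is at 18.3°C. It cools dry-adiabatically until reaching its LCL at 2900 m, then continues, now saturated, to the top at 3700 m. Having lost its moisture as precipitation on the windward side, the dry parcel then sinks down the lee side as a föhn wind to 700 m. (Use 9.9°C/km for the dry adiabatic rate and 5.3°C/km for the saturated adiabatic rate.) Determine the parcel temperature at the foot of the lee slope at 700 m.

900 → 2900 m (dry, 9.9°C/km): ΔT = -9.9 × 2 = -19.8°C → T = -1.5°C
2900 → 3700 m (saturated, 5.3°C/km): ΔT = -5.3 × 0.8 = -4.24°C → T = -5.74°C
3700 → 700 m (dry descent, 9.9°C/km): ΔT = +9.9 × 3 = +29.7°C → T = 23.96°C

23.96°C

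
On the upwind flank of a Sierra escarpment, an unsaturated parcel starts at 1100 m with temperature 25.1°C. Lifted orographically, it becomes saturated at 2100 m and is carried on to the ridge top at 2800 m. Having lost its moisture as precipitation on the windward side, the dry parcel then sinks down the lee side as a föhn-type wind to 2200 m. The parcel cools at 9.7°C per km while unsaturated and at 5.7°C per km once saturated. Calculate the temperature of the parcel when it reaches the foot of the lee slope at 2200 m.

17.23°C

1100 → 2100 m (dry, 9.7°C/km): ΔT = -9.7 × 1 = -9.7°C → T = 15.4°C
2100 → 2800 m (saturated, 5.7°C/km): ΔT = -5.7 × 0.7 = -3.99°C → T = 11.41°C
2800 → 2200 m (dry descent, 9.7°C/km): ΔT = +9.7 × 0.6 = +5.82°C → T = 17.23°C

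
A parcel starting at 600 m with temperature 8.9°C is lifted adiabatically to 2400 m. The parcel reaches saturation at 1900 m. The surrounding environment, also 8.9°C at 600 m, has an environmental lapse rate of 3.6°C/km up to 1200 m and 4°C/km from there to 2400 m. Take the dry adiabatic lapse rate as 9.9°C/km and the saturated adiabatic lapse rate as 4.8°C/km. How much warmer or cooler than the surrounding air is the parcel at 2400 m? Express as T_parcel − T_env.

Parcel:
  Dry to 1900 m: -9.9 × 1.3 km = -12.87°C, so T = -3.97°C.
  Saturated to 2400 m: -4.8 × 0.5 km = -2.4°C, so T = -6.37°C.
Environment:
  Environment, lower layer to 1200 m: -3.6 × 0.6 km = -2.16°C, so T = 6.74°C.
  Environment, upper layer to 2400 m: -4 × 1.2 km = -4.8°C, so T = 1.94°C.
T_parcel − T_env = -6.37 − 1.94 = -8.31°C

-8.31°C (parcel cooler than environment)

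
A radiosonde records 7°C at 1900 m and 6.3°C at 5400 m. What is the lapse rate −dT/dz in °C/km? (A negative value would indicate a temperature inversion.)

0.2°C/km

Γ = −ΔT/Δz = (7 − 6.3) / (5400 − 1900) m
  = 0.7°C / 3.5 km = 0.2°C/km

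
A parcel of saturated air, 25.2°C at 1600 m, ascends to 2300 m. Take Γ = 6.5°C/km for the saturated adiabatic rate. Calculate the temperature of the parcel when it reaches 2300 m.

20.65°C

From 1600 m to 2300 m (saturated adiabatic): cools by 6.5 × 0.7 = 4.55°C, giving 20.65°C.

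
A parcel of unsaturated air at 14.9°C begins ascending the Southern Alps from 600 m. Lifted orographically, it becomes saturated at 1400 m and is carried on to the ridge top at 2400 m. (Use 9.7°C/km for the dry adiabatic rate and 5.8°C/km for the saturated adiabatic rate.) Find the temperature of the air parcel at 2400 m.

1.34°C

600 → 1400 m (dry, 9.7°C/km): ΔT = -9.7 × 0.8 = -7.76°C → T = 7.14°C
1400 → 2400 m (saturated, 5.8°C/km): ΔT = -5.8 × 1 = -5.8°C → T = 1.34°C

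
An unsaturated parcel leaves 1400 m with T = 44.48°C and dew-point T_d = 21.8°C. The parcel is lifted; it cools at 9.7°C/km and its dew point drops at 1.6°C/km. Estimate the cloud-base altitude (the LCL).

4200 m

T and T_d converge at 9.7 − 1.6 = 8.1°C per km
Height above start = (44.48 − 21.8) / 8.1 = 2.8 km
LCL altitude = 1400 m + 2800 m = 4200 m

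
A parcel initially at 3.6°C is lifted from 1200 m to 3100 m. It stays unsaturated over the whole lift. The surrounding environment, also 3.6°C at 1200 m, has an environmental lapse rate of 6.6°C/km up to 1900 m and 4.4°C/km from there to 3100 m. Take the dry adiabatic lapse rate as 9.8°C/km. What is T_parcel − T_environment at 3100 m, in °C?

-8.72°C (parcel cooler than environment)

Parcel:
  From 1200 m to 3100 m (dry): cools by 9.8 × 1.9 = 18.62°C, giving -15.02°C.
Environment:
  From 1200 m to 1900 m (environment, lower layer): cools by 6.6 × 0.7 = 4.62°C, giving -1.02°C.
  From 1900 m to 3100 m (environment, upper layer): cools by 4.4 × 1.2 = 5.28°C, giving -6.3°C.
T_parcel − T_env = -15.02 − (-6.3) = -8.72°C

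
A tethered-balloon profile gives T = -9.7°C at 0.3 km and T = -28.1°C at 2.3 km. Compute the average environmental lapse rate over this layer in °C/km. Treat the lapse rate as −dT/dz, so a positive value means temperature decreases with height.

9.2°C/km

Γ = −ΔT/Δz = (-9.7 − (-28.1)) / (2300 − 300) m
  = 18.4°C / 2 km = 9.2°C/km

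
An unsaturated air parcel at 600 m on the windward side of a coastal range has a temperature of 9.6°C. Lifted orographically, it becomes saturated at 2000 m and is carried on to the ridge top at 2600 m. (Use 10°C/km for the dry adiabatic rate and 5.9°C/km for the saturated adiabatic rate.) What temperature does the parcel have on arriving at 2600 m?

600–2000 m, dry: Δz = 1.4 km ⇒ ΔT = -14°C; T = -4.4°C
2000–2600 m, saturated: Δz = 0.6 km ⇒ ΔT = -3.54°C; T = -7.94°C

-7.94°C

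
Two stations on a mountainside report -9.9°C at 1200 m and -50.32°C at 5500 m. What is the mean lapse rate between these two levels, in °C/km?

9.4°C/km

Γ = −ΔT/Δz = (-9.9 − (-50.32)) / (5500 − 1200) m
  = 40.42°C / 4.3 km = 9.4°C/km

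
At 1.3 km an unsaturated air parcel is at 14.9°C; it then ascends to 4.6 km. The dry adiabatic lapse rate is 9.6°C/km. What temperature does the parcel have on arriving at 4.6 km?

Dry adiabatic to 4600 m: -9.6 × 3.3 km = -31.68°C, so T = -16.78°C.

-16.78°C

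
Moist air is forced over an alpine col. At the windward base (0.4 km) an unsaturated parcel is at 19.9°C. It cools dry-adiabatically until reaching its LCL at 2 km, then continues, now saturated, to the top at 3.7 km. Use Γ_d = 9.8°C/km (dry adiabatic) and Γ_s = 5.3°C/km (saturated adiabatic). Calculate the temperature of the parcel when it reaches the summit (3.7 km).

-4.79°C

400–2000 m, dry: Δz = 1.6 km ⇒ ΔT = -15.68°C; T = 4.22°C
2000–3700 m, saturated: Δz = 1.7 km ⇒ ΔT = -9.01°C; T = -4.79°C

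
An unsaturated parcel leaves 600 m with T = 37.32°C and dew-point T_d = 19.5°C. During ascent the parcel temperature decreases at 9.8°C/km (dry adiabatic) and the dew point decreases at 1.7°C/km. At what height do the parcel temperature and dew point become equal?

2800 m

T and T_d converge at 9.8 − 1.7 = 8.1°C per km
Height above start = (37.32 − 19.5) / 8.1 = 2.2 km
LCL altitude = 600 m + 2200 m = 2800 m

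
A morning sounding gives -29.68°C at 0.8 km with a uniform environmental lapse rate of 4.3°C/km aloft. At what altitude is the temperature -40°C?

3.2 km

Height above start = (-29.68 − (-40)) / 4.3 = 2.4 km
Altitude = 800 m + 2400 m = 3200 m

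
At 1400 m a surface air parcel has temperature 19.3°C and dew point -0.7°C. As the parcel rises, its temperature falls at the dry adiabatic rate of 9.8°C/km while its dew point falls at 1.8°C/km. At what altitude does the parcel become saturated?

T and T_d converge at 9.8 − 1.8 = 8°C per km
Height above start = (19.3 − (-0.7)) / 8 = 2.5 km
LCL altitude = 1400 m + 2500 m = 3900 m

3900 m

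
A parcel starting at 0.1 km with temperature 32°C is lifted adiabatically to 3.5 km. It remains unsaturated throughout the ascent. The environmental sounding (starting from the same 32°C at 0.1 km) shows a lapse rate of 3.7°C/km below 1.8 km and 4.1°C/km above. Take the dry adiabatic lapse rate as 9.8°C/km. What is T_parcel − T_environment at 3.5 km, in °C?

Parcel:
  100 → 3500 m (dry, 9.8°C/km): ΔT = -9.8 × 3.4 = -33.32°C → T = -1.32°C
Environment:
  100 → 1800 m (environment, lower layer, 3.7°C/km): ΔT = -3.7 × 1.7 = -6.29°C → T = 25.71°C
  1800 → 3500 m (environment, upper layer, 4.1°C/km): ΔT = -4.1 × 1.7 = -6.97°C → T = 18.74°C
T_parcel − T_env = -1.32 − 18.74 = -20.06°C

-20.06°C (parcel cooler than environment)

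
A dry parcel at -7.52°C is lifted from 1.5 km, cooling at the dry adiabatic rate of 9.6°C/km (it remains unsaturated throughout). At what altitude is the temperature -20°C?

2.8 km

Height above start = (-7.52 − (-20)) / 9.6 = 1.3 km
Altitude = 1500 m + 1300 m = 2800 m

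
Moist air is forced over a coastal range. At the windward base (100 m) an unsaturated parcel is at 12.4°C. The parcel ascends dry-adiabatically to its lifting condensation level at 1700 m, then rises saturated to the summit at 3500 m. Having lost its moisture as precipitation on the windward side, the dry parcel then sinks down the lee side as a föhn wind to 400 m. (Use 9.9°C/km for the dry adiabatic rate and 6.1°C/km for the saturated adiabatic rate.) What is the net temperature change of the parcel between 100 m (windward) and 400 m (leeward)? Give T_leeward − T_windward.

+3.87°C

100–1700 m, dry: Δz = 1.6 km ⇒ ΔT = -15.84°C; T = -3.44°C
1700–3500 m, saturated: Δz = 1.8 km ⇒ ΔT = -10.98°C; T = -14.42°C
3500–400 m, dry descent: Δz = 3.1 km ⇒ ΔT = +30.69°C; T = 16.27°C
Net change vs windward start: 16.27 − 12.4 = +3.87°C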